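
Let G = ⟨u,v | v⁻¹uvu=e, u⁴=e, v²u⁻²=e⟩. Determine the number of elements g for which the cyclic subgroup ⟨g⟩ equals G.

⟨g⟩ = G would require ord(g) = |G| = 8, but the maximum element order in G is 4 < 8. So G is not cyclic and no single element generates it: the count is 0.

Answer: 0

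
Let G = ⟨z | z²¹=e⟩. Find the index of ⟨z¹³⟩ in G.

First find ord(z¹³) by computing successive powers:
  (z¹³)¹ = z¹³, (z¹³)² = z⁵, (z¹³)³ = z¹⁸, (z¹³)⁴ = z¹⁰, (z¹³)⁵ = z², (z¹³)⁶ = z¹⁵, (z¹³)⁷ = z⁷, (z¹³)⁸ = z²⁰, (z¹³)⁹ = z¹², (z¹³)¹⁰ = z⁴, (z¹³)¹¹ = z¹⁷, (z¹³)¹² = z⁹, (z¹³)¹³ = z, (z¹³)¹⁴ = z¹⁴, (z¹³)¹⁵ = z⁶, (z¹³)¹⁶ = z¹⁹, (z¹³)¹⁷ = z¹¹, (z¹³)¹⁸ = z³, (z¹³)¹⁹ = z¹⁶, (z¹³)²⁰ = z⁸, (z¹³)²¹ = e.
So |⟨z¹³⟩| = ord(z¹³) = 21. With |G| = 21, by Lagrange [G : ⟨z¹³⟩] = 21/21 = 1.

Answer: 1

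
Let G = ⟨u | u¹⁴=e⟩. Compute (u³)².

Compute successive powers of (u³), reducing at each step:
  (u³)²: (u³) · u³ = u⁶

Answer: u⁶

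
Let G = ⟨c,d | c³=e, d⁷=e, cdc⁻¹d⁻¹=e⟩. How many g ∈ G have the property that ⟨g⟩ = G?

G is cyclic of order 21. An element generates G iff its order is 21, and a cyclic group of order 21 has exactly φ(21) = 12 such elements.

Answer: 12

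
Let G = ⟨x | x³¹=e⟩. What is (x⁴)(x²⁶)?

Compute (x⁴) · (x²⁶) by multiplying left to right and reducing via the relations at each step:
  (x⁴) · x²⁶ = x³⁰

Answer: x³⁰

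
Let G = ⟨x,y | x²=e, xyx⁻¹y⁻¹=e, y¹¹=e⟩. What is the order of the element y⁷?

Compute successive powers until reaching e:
  (y⁷)¹ = y⁷, (y⁷)² = y³, (y⁷)³ = y¹⁰, (y⁷)⁴ = y⁶, (y⁷)⁵ = y², (y⁷)⁶ = y⁹, (y⁷)⁷ = y⁵, (y⁷)⁸ = y, (y⁷)⁹ = y⁸, (y⁷)¹⁰ = y⁴, (y⁷)¹¹ = e.
The smallest positive k with (y⁷)ᵏ = e is 11.

Answer: 11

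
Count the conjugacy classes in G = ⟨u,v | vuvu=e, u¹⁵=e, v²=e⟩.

The conjugacy classes (representative and size) are:
  [e] (size 1), [u¹⁴] (size 2), [u²] (size 2), [u³] (size 2), [u⁴] (size 2), [u¹⁰] (size 2), [u⁹] (size 2), [u⁷] (size 2), [u¹³v] (size 15).
Class equation: 1 + 2 + 2 + 2 + 2 + 2 + 2 + 2 + 15 = 30 = |G|. So G has 9 conjugacy classes.

Answer: 9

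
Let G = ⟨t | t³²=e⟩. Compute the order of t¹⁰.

Compute successive powers until reaching e:
  (t¹⁰)¹ = t¹⁰, (t¹⁰)² = t²⁰, (t¹⁰)³ = t³⁰, (t¹⁰)⁴ = t⁸, (t¹⁰)⁵ = t¹⁸, (t¹⁰)⁶ = t²⁸, (t¹⁰)⁷ = t⁶, (t¹⁰)⁸ = t¹⁶, (t¹⁰)⁹ = t²⁶, (t¹⁰)¹⁰ = t⁴, (t¹⁰)¹¹ = t¹⁴, (t¹⁰)¹² = t²⁴, (t¹⁰)¹³ = t², (t¹⁰)¹⁴ = t¹², (t¹⁰)¹⁵ = t²², (t¹⁰)¹⁶ = e.
The smallest positive k with (t¹⁰)ᵏ = e is 16.

Answer: 16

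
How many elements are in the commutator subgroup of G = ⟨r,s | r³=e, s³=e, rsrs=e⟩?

G' = [G, G] is generated by all commutators. The generator-pair commutators are: [r, s] = rs²r.
The subgroup they normally generate is {e, rs, r²s², rs²r}, of order 4.
Check: |G/G'| = 12/4 = 3 is the order of the abelianisation.

Answer: 4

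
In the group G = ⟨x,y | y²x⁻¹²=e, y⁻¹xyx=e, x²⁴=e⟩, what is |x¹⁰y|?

Compute successive powers until reaching e:
  (x¹⁰y)¹ = x¹⁰y, (x¹⁰y)² = x¹², (x¹⁰y)³ = x¹⁰y⁻¹, (x¹⁰y)⁴ = e.
The smallest positive k with (x¹⁰y)ᵏ = e is 4.

Answer: 4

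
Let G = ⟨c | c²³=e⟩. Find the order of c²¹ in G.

Compute successive powers until reaching e:
  (c²¹)¹ = c²¹, (c²¹)² = c¹⁹, (c²¹)³ = c¹⁷, (c²¹)⁴ = c¹⁵, (c²¹)⁵ = c¹³, (c²¹)⁶ = c¹¹, (c²¹)⁷ = c⁹, (c²¹)⁸ = c⁷, (c²¹)⁹ = c⁵, (c²¹)¹⁰ = c³, (c²¹)¹¹ = c, (c²¹)¹² = c²², (c²¹)¹³ = c²⁰, (c²¹)¹⁴ = c¹⁸, (c²¹)¹⁵ = c¹⁶, (c²¹)¹⁶ = c¹⁴, (c²¹)¹⁷ = c¹², (c²¹)¹⁸ = c¹⁰, (c²¹)¹⁹ = c⁸, (c²¹)²⁰ = c⁶, (c²¹)²¹ = c⁴, (c²¹)²² = c², (c²¹)²³ = e.
The smallest positive k with (c²¹)ᵏ = e is 23.

Answer: 23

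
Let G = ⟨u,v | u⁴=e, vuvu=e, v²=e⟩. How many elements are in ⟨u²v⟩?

|⟨u²v⟩| equals the order of u²v. Compute successive powers until reaching e:
  (u²v)¹ = u²v, (u²v)² = e.
The smallest positive k with (u²v)ᵏ = e is 2, so |⟨u²v⟩| = 2.

Answer: 2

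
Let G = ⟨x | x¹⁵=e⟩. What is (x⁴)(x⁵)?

Compute (x⁴) · (x⁵) by multiplying left to right and reducing via the relations at each step:
  (x⁴) · x⁵ = x⁹

Answer: x⁹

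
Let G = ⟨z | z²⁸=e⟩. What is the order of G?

G is generated by a single element, so G is cyclic. The relator gives z²⁸ = e and no smaller power is forced to be e, so the 28 powers {e, z, z², z³, z⁴, z⁵, z⁶, z⁷, z⁸, z⁹, z²², z²³, z²¹, z²⁰, z²⁴, z²⁵, z²⁶, z²⁷, z¹², z¹³, z¹¹, z¹⁰, z¹⁴, z¹⁵, z¹⁶, z¹⁷, z¹⁸, z¹⁹} are distinct. Hence |G| = 28.

Answer: 28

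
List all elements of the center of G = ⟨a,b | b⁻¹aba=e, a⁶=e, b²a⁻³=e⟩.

An element z ∈ Z(G) iff z commutes with every generator.
For example a³ is central: (a³)·a = a⁴ = a·(a³); (a³)·b = b⁻¹ = b·(a³).
Whereas a ∉ Z(G) since a·b = ab ≠ a²b⁻¹ = b·a.
Checking each of the 12 elements this way gives Z(G) = {e, a³}, of order 2.

Answer: {e, a³}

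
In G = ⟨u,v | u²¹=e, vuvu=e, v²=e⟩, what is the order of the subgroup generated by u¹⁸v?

|⟨u¹⁸v⟩| equals the order of u¹⁸v. Compute successive powers until reaching e:
  (u¹⁸v)¹ = u¹⁸v, (u¹⁸v)² = e.
The smallest positive k with (u¹⁸v)ᵏ = e is 2, so |⟨u¹⁸v⟩| = 2.

Answer: 2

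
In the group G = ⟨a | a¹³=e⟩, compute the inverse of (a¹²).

The order of (a¹²) is 13 (smallest k with (a¹²)ᵏ = e), so (a¹²)⁻¹ = (a¹²)¹² = a.
Check: (a¹²) · a → (a¹²) · a = e, giving e as required.

Answer: a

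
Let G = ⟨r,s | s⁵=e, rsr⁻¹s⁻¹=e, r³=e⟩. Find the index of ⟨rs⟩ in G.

First find ord(rs) by computing successive powers:
  (rs)¹ = rs, (rs)² = r²s², (rs)³ = s³, (rs)⁴ = rs⁴, (rs)⁵ = r², (rs)⁶ = s, (rs)⁷ = rs², (rs)⁸ = r²s³, (rs)⁹ = s⁴, (rs)¹⁰ = r, (rs)¹¹ = r²s, (rs)¹² = s², (rs)¹³ = rs³, (rs)¹⁴ = r²s⁴, (rs)¹⁵ = e.
So |⟨rs⟩| = ord(rs) = 15. With |G| = 15, by Lagrange [G : ⟨rs⟩] = 15/15 = 1.

Answer: 1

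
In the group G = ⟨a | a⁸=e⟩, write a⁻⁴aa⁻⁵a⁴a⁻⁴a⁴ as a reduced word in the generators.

Multiply left to right, reducing at each step:
  (a⁴) · a = a⁵
  (a⁵) · a⁻⁵ = e
  e · a⁴ = a⁴
  (a⁴) · a⁻⁴ = e
  e · a⁴ = a⁴

Answer: a⁴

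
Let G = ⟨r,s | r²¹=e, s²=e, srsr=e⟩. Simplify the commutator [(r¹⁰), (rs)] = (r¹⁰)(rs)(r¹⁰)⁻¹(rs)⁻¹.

[(r¹⁰), (rs)] = (r¹⁰)·(rs)·(r¹⁰)⁻¹·(rs)⁻¹.
  (r¹⁰) · (rs) = r¹¹s
  (r¹¹s) · (r¹¹) = s
  s · (rs) = r²⁰

Answer: r²⁰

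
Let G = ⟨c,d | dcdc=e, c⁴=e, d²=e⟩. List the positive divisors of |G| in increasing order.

|G| = 8 = 2³. By Lagrange's theorem the order of any subgroup divides 8; the divisors of 8 are 1, 2, 4, 8.

Answer: 1, 2, 4, 8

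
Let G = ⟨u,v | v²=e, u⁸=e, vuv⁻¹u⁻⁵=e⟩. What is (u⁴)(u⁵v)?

Compute (u⁴) · (u⁵v) by multiplying left to right and reducing via the relations at each step:
  (u⁴) · u⁵ = u
  u · v = uv

Answer: uv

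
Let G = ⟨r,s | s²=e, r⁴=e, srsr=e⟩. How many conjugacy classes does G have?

The conjugacy classes (representative and size) are:
  [e] (size 1), [r] (size 2), [r²] (size 1), [r²s] (size 2), [r³s] (size 2).
Class equation: 1 + 2 + 1 + 2 + 2 = 8 = |G|. So G has 5 conjugacy classes.

Answer: 5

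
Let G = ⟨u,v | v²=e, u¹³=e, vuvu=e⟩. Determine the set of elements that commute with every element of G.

An element z ∈ Z(G) iff z commutes with every generator.
For example e is central: e·u = u = u·e; e·v = v = v·e.
Whereas u ∉ Z(G) since u·v = uv ≠ u¹²v = v·u.
Checking each of the 26 elements this way gives Z(G) = {e}, of order 1.

Answer: {e}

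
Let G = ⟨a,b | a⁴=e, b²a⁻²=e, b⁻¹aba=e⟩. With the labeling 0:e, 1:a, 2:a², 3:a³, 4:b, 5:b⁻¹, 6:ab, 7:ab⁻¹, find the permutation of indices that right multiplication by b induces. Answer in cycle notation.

(0 4 2 5)(1 6 3 7)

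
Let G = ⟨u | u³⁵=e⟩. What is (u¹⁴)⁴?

Compute successive powers of (u¹⁴), reducing at each step:
  (u¹⁴)²: (u¹⁴) · u¹⁴ = u²⁸
  (u¹⁴)³: (u²⁸) · u¹⁴ = u⁷
  (u¹⁴)⁴: (u⁷) · u¹⁴ = u²¹

Answer: u²¹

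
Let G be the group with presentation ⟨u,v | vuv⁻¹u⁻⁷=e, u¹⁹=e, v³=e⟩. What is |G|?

Enumerate words in the generators, reducing via the relations: the distinct elements are
  {e, u, v, uv, u², u³, u⁴, u⁵, u⁶, u⁷, u⁸, u⁹, v², uv², u²v, u³v, u¹², u¹³, u¹¹, u¹⁰, u¹⁴, u¹⁵, u¹⁶, u¹⁷, u¹⁸, u⁴v, u⁵v, u⁶v, u⁷v, u⁸v, u⁹v, u²v², u³v², u¹²v, u¹³v, u¹¹v, u¹⁰v, u¹⁴v, u¹⁵v, u¹⁶v, u¹⁷v, u¹⁸v, u⁴v², u⁵v², u⁶v², u⁷v², u⁸v², u⁹v², u¹²v², u¹³v², u¹¹v², u¹⁰v², u¹⁴v², u¹⁵v², u¹⁶v², u¹⁷v², u¹⁸v²}.
No further products give new elements, so |G| = 57.

Answer: 57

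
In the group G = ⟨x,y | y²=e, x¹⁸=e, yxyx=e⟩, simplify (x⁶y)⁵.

Compute successive powers of (x⁶y), reducing at each step:
  (x⁶y)²: (x⁶y) · x⁶ = y;   y · y = e
  (x⁶y)³: e · x⁶ = x⁶;   (x⁶) · y = x⁶y
  (x⁶y)⁴: (x⁶y) · x⁶ = y;   y · y = e
  (x⁶y)⁵: e · x⁶ = x⁶;   (x⁶) · y = x⁶y

Answer: x⁶y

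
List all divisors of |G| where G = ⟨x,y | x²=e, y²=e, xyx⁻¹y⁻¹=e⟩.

|G| = 4 = 2². By Lagrange's theorem the order of any subgroup divides 4; the divisors of 4 are 1, 2, 4.

Answer: 1, 2, 4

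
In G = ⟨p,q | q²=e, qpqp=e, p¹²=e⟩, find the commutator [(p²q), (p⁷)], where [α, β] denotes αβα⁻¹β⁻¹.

[(p²q), (p⁷)] = (p²q)·(p⁷)·(p²q)⁻¹·(p⁷)⁻¹.
  (p²q) · (p⁷) = p⁷q
  (p⁷q) · (p²q) = p⁵
  (p⁵) · (p⁵) = p¹⁰

Answer: p¹⁰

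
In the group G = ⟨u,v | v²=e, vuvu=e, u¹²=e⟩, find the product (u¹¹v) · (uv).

Compute (u¹¹v) · (uv) by multiplying left to right and reducing via the relations at each step:
  (u¹¹v) · u = u¹⁰v
  (u¹⁰v) · v = u¹⁰

Answer: u¹⁰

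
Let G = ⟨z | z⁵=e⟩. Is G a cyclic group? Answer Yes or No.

|G| = 5. The element z has order 5 (its powers give 5 distinct elements), so ⟨z⟩ = G and G is cyclic.

Answer: Yes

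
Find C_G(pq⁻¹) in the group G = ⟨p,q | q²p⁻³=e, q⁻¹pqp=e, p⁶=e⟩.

⟨pq⁻¹⟩ ⊆ C_G(pq⁻¹) since powers of pq⁻¹ commute with pq⁻¹; so |C_G(pq⁻¹)| ≥ |⟨pq⁻¹⟩| = 4.
By orbit–stabilizer, |C_G(pq⁻¹)| = |G| / |conj. class of pq⁻¹| = 12 / 3 = 4.
The 4 elements commuting with pq⁻¹ are {e, p³, pq, pq⁻¹}.

Answer: {e, p³, pq, pq⁻¹}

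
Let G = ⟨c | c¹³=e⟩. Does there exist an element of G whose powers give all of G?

|G| = 13. The element c has order 13 (its powers give 13 distinct elements), so ⟨c⟩ = G and G is cyclic.

Answer: Yes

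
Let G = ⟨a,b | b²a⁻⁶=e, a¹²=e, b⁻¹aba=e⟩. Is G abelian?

a·b = ab but b·a = a⁵b⁻¹, so a·b ≠ b·a and G is not abelian.

Answer: No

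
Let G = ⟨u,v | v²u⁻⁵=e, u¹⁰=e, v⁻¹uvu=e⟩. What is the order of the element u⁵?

Compute successive powers until reaching e:
  (u⁵)¹ = u⁵, (u⁵)² = e.
The smallest positive k with (u⁵)ᵏ = e is 2.

Answer: 2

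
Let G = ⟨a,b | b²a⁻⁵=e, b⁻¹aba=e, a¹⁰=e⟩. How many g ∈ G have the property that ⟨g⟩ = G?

⟨g⟩ = G would require ord(g) = |G| = 20, but the maximum element order in G is 10 < 20. So G is not cyclic and no single element generates it: the count is 0.

Answer: 0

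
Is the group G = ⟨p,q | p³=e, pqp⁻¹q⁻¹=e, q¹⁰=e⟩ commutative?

Each pair of generators commutes: p·q = pq = q·p. Since the generators pairwise commute, every element of G commutes with every other, so G is abelian.

Answer: Yes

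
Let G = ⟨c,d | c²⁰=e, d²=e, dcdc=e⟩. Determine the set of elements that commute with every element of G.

An element z ∈ Z(G) iff z commutes with every generator.
For example c¹⁰ is central: (c¹⁰)·c = c¹¹ = c·(c¹⁰); (c¹⁰)·d = c¹⁰d = d·(c¹⁰).
Whereas c ∉ Z(G) since c·d = cd ≠ c¹⁹d = d·c.
Checking each of the 40 elements this way gives Z(G) = {e, c¹⁰}, of order 2.

Answer: {e, c¹⁰}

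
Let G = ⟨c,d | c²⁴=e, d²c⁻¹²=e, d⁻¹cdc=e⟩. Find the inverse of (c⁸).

The order of (c⁸) is 3 (smallest k with (c⁸)ᵏ = e), so (c⁸)⁻¹ = (c⁸)² = c¹⁶.
Check: (c⁸) · (c¹⁶) → (c⁸) · c¹⁶ = e, giving e as required.

Answer: c¹⁶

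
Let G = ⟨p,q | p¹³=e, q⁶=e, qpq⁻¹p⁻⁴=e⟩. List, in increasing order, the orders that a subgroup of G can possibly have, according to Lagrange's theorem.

|G| = 78 = 2 · 3 · 13. By Lagrange's theorem the order of any subgroup divides 78; the divisors of 78 are 1, 2, 3, 6, 13, 26, 39, 78.

Answer: 1, 2, 3, 6, 13, 26, 39, 78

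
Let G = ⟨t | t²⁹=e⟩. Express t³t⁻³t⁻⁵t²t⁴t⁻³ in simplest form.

Multiply left to right, reducing at each step:
  (t³) · t⁻³ = e
  e · t⁻⁵ = t²⁴
  (t²⁴) · t² = t²⁶
  (t²⁶) · t⁴ = t
  t · t⁻³ = t²⁷

Answer: t²⁷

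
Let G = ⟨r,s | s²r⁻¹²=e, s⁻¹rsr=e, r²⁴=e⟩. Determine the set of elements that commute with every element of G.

An element z ∈ Z(G) iff z commutes with every generator.
For example r¹² is central: (r¹²)·r = r¹³ = r·(r¹²); (r¹²)·s = s⁻¹ = s·(r¹²).
Whereas r ∉ Z(G) since r·s = rs ≠ r¹¹s⁻¹ = s·r.
Checking each of the 48 elements this way gives Z(G) = {e, r¹²}, of order 2.

Answer: {e, r¹²}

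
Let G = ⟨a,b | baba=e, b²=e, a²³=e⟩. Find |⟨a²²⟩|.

|⟨a²²⟩| equals the order of a²². Compute successive powers until reaching e:
  (a²²)¹ = a²², (a²²)² = a²¹, (a²²)³ = a²⁰, (a²²)⁴ = a¹⁹, (a²²)⁵ = a¹⁸, (a²²)⁶ = a¹⁷, (a²²)⁷ = a¹⁶, (a²²)⁸ = a¹⁵, (a²²)⁹ = a¹⁴, (a²²)¹⁰ = a¹³, (a²²)¹¹ = a¹², (a²²)¹² = a¹¹, (a²²)¹³ = a¹⁰, (a²²)¹⁴ = a⁹, (a²²)¹⁵ = a⁸, (a²²)¹⁶ = a⁷, (a²²)¹⁷ = a⁶, (a²²)¹⁸ = a⁵, (a²²)¹⁹ = a⁴, (a²²)²⁰ = a³, (a²²)²¹ = a², (a²²)²² = a, (a²²)²³ = e.
The smallest positive k with (a²²)ᵏ = e is 23, so |⟨a²²⟩| = 23.

Answer: 23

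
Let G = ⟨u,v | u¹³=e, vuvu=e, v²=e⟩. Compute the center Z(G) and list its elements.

An element z ∈ Z(G) iff z commutes with every generator.
For example e is central: e·u = u = u·e; e·v = v = v·e.
Whereas u ∉ Z(G) since u·v = uv ≠ u¹²v = v·u.
Checking each of the 26 elements this way gives Z(G) = {e}, of order 1.

Answer: {e}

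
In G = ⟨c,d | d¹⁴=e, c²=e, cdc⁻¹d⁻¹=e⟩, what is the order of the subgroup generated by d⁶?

|⟨d⁶⟩| equals the order of d⁶. Compute successive powers until reaching e:
  (d⁶)¹ = d⁶, (d⁶)² = d¹², (d⁶)³ = d⁴, (d⁶)⁴ = d¹⁰, (d⁶)⁵ = d², (d⁶)⁶ = d⁸, (d⁶)⁷ = e.
The smallest positive k with (d⁶)ᵏ = e is 7, so |⟨d⁶⟩| = 7.

Answer: 7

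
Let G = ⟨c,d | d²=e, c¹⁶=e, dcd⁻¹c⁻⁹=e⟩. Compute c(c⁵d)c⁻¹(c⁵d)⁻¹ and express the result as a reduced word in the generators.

[c, (c⁵d)] = c·(c⁵d)·c⁻¹·(c⁵d)⁻¹.
  c · (c⁵d) = c⁶d
  (c⁶d) · (c¹⁵) = c¹³d
  (c¹³d) · (c³d) = c⁸

Answer: c⁸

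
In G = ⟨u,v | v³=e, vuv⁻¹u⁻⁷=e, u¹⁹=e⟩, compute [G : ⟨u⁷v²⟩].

First find ord(u⁷v²) by computing successive powers:
  (u⁷v²)¹ = u⁷v², (u⁷v²)² = u⁸v, (u⁷v²)³ = e.
So |⟨u⁷v²⟩| = ord(u⁷v²) = 3. With |G| = 57, by Lagrange [G : ⟨u⁷v²⟩] = 57/3 = 19.

Answer: 19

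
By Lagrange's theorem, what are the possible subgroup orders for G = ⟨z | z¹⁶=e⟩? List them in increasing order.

|G| = 16 = 2⁴. By Lagrange's theorem the order of any subgroup divides 16; the divisors of 16 are 1, 2, 4, 8, 16.

Answer: 1, 2, 4, 8, 16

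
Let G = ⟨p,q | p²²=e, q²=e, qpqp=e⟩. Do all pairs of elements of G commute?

p·q = pq but q·p = p²¹q, so p·q ≠ q·p and G is not abelian.

Answer: No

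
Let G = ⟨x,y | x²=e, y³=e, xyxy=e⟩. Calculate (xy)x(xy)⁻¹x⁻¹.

[(xy), x] = (xy)·x·(xy)⁻¹·x⁻¹.
  (xy) · x = y²
  (y²) · (xy) = xy²
  (xy²) · x = y

Answer: y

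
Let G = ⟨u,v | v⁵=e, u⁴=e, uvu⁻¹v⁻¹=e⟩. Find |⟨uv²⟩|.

|⟨uv²⟩| equals the order of uv². Compute successive powers until reaching e:
  (uv²)¹ = uv², (uv²)² = u²v⁴, (uv²)³ = u³v, (uv²)⁴ = v³, (uv²)⁵ = u, (uv²)⁶ = u²v², (uv²)⁷ = u³v⁴, (uv²)⁸ = v, (uv²)⁹ = uv³, (uv²)¹⁰ = u², (uv²)¹¹ = u³v², (uv²)¹² = v⁴, (uv²)¹³ = uv, (uv²)¹⁴ = u²v³, (uv²)¹⁵ = u³, (uv²)¹⁶ = v², (uv²)¹⁷ = uv⁴, (uv²)¹⁸ = u²v, (uv²)¹⁹ = u³v³, (uv²)²⁰ = e.
The smallest positive k with (uv²)ᵏ = e is 20, so |⟨uv²⟩| = 20.

Answer: 20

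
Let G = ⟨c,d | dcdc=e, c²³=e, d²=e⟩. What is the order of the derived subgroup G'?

G' = [G, G] is generated by all commutators. The generator-pair commutators are: [c, d] = c².
The subgroup they normally generate is {e, c, c², c³, c⁴, c⁵, c⁶, c⁷, c⁸, c⁹, c¹⁰, c¹¹, c¹², c¹³, c¹⁴, c¹⁵, c¹⁶, c¹⁷, c¹⁸, c¹⁹, c²⁰, c²¹, c²²}, of order 23.
Check: |G/G'| = 46/23 = 2 is the order of the abelianisation.

Answer: 23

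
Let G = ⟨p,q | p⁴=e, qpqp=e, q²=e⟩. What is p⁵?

Compute successive powers of p, reducing at each step:
  p²: p · p = p²
  p³: (p²) · p = p³
  p⁴: (p³) · p = e
  p⁵: e · p = p

Answer: p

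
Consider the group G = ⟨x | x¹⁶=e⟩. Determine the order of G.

G is generated by a single element, so G is cyclic. The relator gives x¹⁶ = e and no smaller power is forced to be e, so the 16 powers {e, x, x², x³, x⁴, x⁵, x⁶, x⁷, x⁸, x⁹, x¹², x¹³, x¹¹, x¹⁰, x¹⁴, x¹⁵} are distinct. Hence |G| = 16.

Answer: 16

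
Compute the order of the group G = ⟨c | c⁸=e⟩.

G is generated by a single element, so G is cyclic. The relator gives c⁸ = e and no smaller power is forced to be e, so the 8 powers {c, e, c², c³, c⁴, c⁵, c⁶, c⁷} are distinct. Hence |G| = 8.

Answer: 8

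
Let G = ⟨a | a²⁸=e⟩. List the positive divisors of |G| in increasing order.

|G| = 28 = 2² · 7. By Lagrange's theorem the order of any subgroup divides 28; the divisors of 28 are 1, 2, 4, 7, 14, 28.

Answer: 1, 2, 4, 7, 14, 28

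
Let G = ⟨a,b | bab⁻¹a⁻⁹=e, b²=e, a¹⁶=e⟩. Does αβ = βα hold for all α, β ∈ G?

a·b = ab but b·a = a⁹b, so a·b ≠ b·a and G is not abelian.

Answer: No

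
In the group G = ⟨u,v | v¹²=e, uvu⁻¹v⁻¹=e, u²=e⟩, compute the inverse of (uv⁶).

The order of (uv⁶) is 2 (smallest k with (uv⁶)ᵏ = e), so (uv⁶)⁻¹ = (uv⁶)¹ = uv⁶.
Check: (uv⁶) · (uv⁶) → (uv⁶) · u = v⁶;   (v⁶) · v⁶ = e, giving e as required.

Answer: uv⁶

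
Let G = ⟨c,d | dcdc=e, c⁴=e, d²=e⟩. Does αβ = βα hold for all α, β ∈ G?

c·d = cd but d·c = c³d, so c·d ≠ d·c and G is not abelian.

Answer: No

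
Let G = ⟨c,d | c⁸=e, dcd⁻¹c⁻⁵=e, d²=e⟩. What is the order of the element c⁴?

Compute successive powers until reaching e:
  (c⁴)¹ = c⁴, (c⁴)² = e.
The smallest positive k with (c⁴)ᵏ = e is 2.

Answer: 2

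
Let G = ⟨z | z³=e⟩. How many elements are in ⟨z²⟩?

|⟨z²⟩| equals the order of z². Compute successive powers until reaching e:
  (z²)¹ = z², (z²)² = z, (z²)³ = e.
The smallest positive k with (z²)ᵏ = e is 3, so |⟨z²⟩| = 3.

Answer: 3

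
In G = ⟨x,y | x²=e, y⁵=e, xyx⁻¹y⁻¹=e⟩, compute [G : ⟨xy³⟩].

First find ord(xy³) by computing successive powers:
  (xy³)¹ = xy³, (xy³)² = y, (xy³)³ = xy⁴, (xy³)⁴ = y², (xy³)⁵ = x, (xy³)⁶ = y³, (xy³)⁷ = xy, (xy³)⁸ = y⁴, (xy³)⁹ = xy², (xy³)¹⁰ = e.
So |⟨xy³⟩| = ord(xy³) = 10. With |G| = 10, by Lagrange [G : ⟨xy³⟩] = 10/10 = 1.

Answer: 1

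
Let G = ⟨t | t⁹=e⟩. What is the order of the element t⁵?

Compute successive powers until reaching e:
  (t⁵)¹ = t⁵, (t⁵)² = t, (t⁵)³ = t⁶, (t⁵)⁴ = t², (t⁵)⁵ = t⁷, (t⁵)⁶ = t³, (t⁵)⁷ = t⁸, (t⁵)⁸ = t⁴, (t⁵)⁹ = e.
The smallest positive k with (t⁵)ᵏ = e is 9.

Answer: 9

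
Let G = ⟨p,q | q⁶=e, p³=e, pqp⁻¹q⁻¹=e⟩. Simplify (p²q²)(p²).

Compute (p²q²) · (p²) by multiplying left to right and reducing via the relations at each step:
  (p²q²) · p² = pq²

Answer: pq²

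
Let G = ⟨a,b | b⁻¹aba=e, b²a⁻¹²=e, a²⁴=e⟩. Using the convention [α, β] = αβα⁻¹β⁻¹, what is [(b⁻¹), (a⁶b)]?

[(b⁻¹), (a⁶b)] = (b⁻¹)·(a⁶b)·(b⁻¹)⁻¹·(a⁶b)⁻¹.
  (b⁻¹) · (a⁶b) = a¹⁸
  (a¹⁸) · b = a⁶b⁻¹
  (a⁶b⁻¹) · (a⁶b⁻¹) = a¹²

Answer: a¹²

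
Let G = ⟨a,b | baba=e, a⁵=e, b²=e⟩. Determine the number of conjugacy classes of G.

The conjugacy classes (representative and size) are:
  [e] (size 1), [a] (size 2), [a²] (size 2), [b] (size 5).
Class equation: 1 + 2 + 2 + 5 = 10 = |G|. So G has 4 conjugacy classes.

Answer: 4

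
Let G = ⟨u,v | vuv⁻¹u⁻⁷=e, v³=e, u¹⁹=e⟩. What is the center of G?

An element z ∈ Z(G) iff z commutes with every generator.
For example e is central: e·u = u = u·e; e·v = v = v·e.
Whereas u ∉ Z(G) since u·v = uv ≠ u⁷v = v·u.
Checking each of the 57 elements this way gives Z(G) = {e}, of order 1.

Answer: {e}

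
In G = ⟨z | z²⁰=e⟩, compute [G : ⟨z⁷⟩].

First find ord(z⁷) by computing successive powers:
  (z⁷)¹ = z⁷, (z⁷)² = z¹⁴, (z⁷)³ = z, (z⁷)⁴ = z⁸, (z⁷)⁵ = z¹⁵, (z⁷)⁶ = z², (z⁷)⁷ = z⁹, (z⁷)⁸ = z¹⁶, (z⁷)⁹ = z³, (z⁷)¹⁰ = z¹⁰, (z⁷)¹¹ = z¹⁷, (z⁷)¹² = z⁴, (z⁷)¹³ = z¹¹, (z⁷)¹⁴ = z¹⁸, (z⁷)¹⁵ = z⁵, (z⁷)¹⁶ = z¹², (z⁷)¹⁷ = z¹⁹, (z⁷)¹⁸ = z⁶, (z⁷)¹⁹ = z¹³, (z⁷)²⁰ = e.
So |⟨z⁷⟩| = ord(z⁷) = 20. With |G| = 20, by Lagrange [G : ⟨z⁷⟩] = 20/20 = 1.

Answer: 1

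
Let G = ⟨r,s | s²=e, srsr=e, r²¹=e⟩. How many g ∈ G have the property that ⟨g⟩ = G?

⟨g⟩ = G would require ord(g) = |G| = 42, but the maximum element order in G is 21 < 42. So G is not cyclic and no single element generates it: the count is 0.

Answer: 0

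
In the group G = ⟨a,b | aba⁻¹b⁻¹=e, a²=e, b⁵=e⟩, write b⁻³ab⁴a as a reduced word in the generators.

Multiply left to right, reducing at each step:
  (b²) · a = ab²
  (ab²) · b⁴ = ab
  (ab) · a = b

Answer: b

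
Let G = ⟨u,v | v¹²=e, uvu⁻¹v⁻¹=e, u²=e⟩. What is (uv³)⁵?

Compute successive powers of (uv³), reducing at each step:
  (uv³)²: (uv³) · u = v³;   (v³) · v³ = v⁶
  (uv³)³: (v⁶) · u = uv⁶;   (uv⁶) · v³ = uv⁹
  (uv³)⁴: (uv⁹) · u = v⁹;   (v⁹) · v³ = e
  (uv³)⁵: e · u = u;   u · v³ = uv³

Answer: uv³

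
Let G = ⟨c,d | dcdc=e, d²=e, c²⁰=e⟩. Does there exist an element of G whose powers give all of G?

Every cyclic group is abelian. But c·d = cd while d·c = c¹⁹d, so c·d ≠ d·c and G is not abelian. Hence G is not cyclic.

Answer: No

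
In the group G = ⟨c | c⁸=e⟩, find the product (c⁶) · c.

Compute (c⁶) · c by multiplying left to right and reducing via the relations at each step:
  (c⁶) · c = c⁷

Answer: c⁷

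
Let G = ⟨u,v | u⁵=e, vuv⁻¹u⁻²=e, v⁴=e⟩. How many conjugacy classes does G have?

The conjugacy classes (representative and size) are:
  [e] (size 1), [u⁴] (size 4), [u²v] (size 5), [v²] (size 5), [u³v³] (size 5).
Class equation: 1 + 4 + 5 + 5 + 5 = 20 = |G|. So G has 5 conjugacy classes.

Answer: 5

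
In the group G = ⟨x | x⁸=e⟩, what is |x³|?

Compute successive powers until reaching e:
  (x³)¹ = x³, (x³)² = x⁶, (x³)³ = x, (x³)⁴ = x⁴, (x³)⁵ = x⁷, (x³)⁶ = x², (x³)⁷ = x⁵, (x³)⁸ = e.
The smallest positive k with (x³)ᵏ = e is 8.

Answer: 8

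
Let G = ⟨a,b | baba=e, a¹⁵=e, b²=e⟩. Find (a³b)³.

Compute successive powers of (a³b), reducing at each step:
  (a³b)²: (a³b) · a³ = b;   b · b = e
  (a³b)³: e · a³ = a³;   (a³) · b = a³b

Answer: a³b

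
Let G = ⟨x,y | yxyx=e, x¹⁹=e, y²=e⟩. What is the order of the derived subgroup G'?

G' = [G, G] is generated by all commutators. The generator-pair commutators are: [x, y] = x².
The subgroup they normally generate is {e, x, x², x³, x⁴, x⁵, x⁶, x⁷, x⁸, x⁹, x¹⁰, x¹¹, x¹², x¹³, x¹⁴, x¹⁵, x¹⁶, x¹⁷, x¹⁸}, of order 19.
Check: |G/G'| = 38/19 = 2 is the order of the abelianisation.

Answer: 19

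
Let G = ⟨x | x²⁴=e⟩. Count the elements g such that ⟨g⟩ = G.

G is cyclic of order 24. An element generates G iff its order is 24, and a cyclic group of order 24 has exactly φ(24) = 8 such elements.

Answer: 8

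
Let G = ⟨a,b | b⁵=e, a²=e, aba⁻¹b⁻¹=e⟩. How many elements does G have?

Enumerate words in the generators, reducing via the relations: the distinct elements are
  {a, b, e, ab, b², b³, b⁴, ab², ab³, ab⁴}.
No further products give new elements, so |G| = 10.

Answer: 10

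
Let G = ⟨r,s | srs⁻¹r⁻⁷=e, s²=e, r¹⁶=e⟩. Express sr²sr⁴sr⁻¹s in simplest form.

Multiply left to right, reducing at each step:
  s · r² = r¹⁴s
  (r¹⁴s) · s = r¹⁴
  (r¹⁴) · r⁴ = r²
  (r²) · s = r²s
  (r²s) · r⁻¹ = r¹¹s
  (r¹¹s) · s = r¹¹

Answer: r¹¹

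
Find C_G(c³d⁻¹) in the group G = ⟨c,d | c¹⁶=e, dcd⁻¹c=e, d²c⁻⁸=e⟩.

⟨c³d⁻¹⟩ ⊆ C_G(c³d⁻¹) since powers of c³d⁻¹ commute with c³d⁻¹; so |C_G(c³d⁻¹)| ≥ |⟨c³d⁻¹⟩| = 4.
By orbit–stabilizer, |C_G(c³d⁻¹)| = |G| / |conj. class of c³d⁻¹| = 32 / 8 = 4.
The 4 elements commuting with c³d⁻¹ are {e, c⁸, c³d, c³d⁻¹}.

Answer: {e, c⁸, c³d, c³d⁻¹}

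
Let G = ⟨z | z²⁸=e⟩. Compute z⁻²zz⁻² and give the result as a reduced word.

Multiply left to right, reducing at each step:
  (z²⁶) · z = z²⁷
  (z²⁷) · z⁻² = z²⁵

Answer: z²⁵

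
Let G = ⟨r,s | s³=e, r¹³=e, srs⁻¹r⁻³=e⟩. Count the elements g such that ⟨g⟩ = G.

⟨g⟩ = G would require ord(g) = |G| = 39, but the maximum element order in G is 13 < 39. So G is not cyclic and no single element generates it: the count is 0.

Answer: 0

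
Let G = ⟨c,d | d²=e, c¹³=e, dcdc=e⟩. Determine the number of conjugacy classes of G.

The conjugacy classes (representative and size) are:
  [e] (size 1), [c¹²] (size 2), [c¹¹] (size 2), [c³] (size 2), [c⁴] (size 2), [c⁸] (size 2), [c⁶] (size 2), [d] (size 13).
Class equation: 1 + 2 + 2 + 2 + 2 + 2 + 2 + 13 = 26 = |G|. So G has 8 conjugacy classes.

Answer: 8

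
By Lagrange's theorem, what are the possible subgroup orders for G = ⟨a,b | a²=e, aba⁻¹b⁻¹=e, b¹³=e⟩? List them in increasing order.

|G| = 26 = 2 · 13. By Lagrange's theorem the order of any subgroup divides 26; the divisors of 26 are 1, 2, 13, 26.

Answer: 1, 2, 13, 26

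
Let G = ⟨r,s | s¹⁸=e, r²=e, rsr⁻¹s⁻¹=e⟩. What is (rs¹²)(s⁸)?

Compute (rs¹²) · (s⁸) by multiplying left to right and reducing via the relations at each step:
  (rs¹²) · s⁸ = rs²

Answer: rs²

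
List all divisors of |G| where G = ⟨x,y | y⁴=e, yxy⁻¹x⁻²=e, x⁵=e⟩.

|G| = 20 = 2² · 5. By Lagrange's theorem the order of any subgroup divides 20; the divisors of 20 are 1, 2, 4, 5, 10, 20.

Answer: 1, 2, 4, 5, 10, 20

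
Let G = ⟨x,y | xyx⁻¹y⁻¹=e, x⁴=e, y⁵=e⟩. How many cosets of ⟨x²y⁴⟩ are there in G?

First find ord(x²y⁴) by computing successive powers:
  (x²y⁴)¹ = x²y⁴, (x²y⁴)² = y³, (x²y⁴)³ = x²y², (x²y⁴)⁴ = y, (x²y⁴)⁵ = x², (x²y⁴)⁶ = y⁴, (x²y⁴)⁷ = x²y³, (x²y⁴)⁸ = y², (x²y⁴)⁹ = x²y, (x²y⁴)¹⁰ = e.
So |⟨x²y⁴⟩| = ord(x²y⁴) = 10. With |G| = 20, by Lagrange [G : ⟨x²y⁴⟩] = 20/10 = 2.

Answer: 2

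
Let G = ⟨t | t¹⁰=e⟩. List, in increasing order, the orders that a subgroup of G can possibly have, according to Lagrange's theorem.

|G| = 10 = 2 · 5. By Lagrange's theorem the order of any subgroup divides 10; the divisors of 10 are 1, 2, 5, 10.

Answer: 1, 2, 5, 10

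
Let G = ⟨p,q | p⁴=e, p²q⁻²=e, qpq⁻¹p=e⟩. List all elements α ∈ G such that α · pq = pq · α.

⟨pq⟩ ⊆ C_G(pq) since powers of pq commute with pq; so |C_G(pq)| ≥ |⟨pq⟩| = 4.
By orbit–stabilizer, |C_G(pq)| = |G| / |conj. class of pq| = 8 / 2 = 4.
The 4 elements commuting with pq are {e, p², pq⁻¹, pq}.

Answer: {e, p², pq⁻¹, pq}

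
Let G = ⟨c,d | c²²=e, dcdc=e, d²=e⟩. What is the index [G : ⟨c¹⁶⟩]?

First find ord(c¹⁶) by computing successive powers:
  (c¹⁶)¹ = c¹⁶, (c¹⁶)² = c¹⁰, (c¹⁶)³ = c⁴, (c¹⁶)⁴ = c²⁰, (c¹⁶)⁵ = c¹⁴, (c¹⁶)⁶ = c⁸, (c¹⁶)⁷ = c², (c¹⁶)⁸ = c¹⁸, (c¹⁶)⁹ = c¹², (c¹⁶)¹⁰ = c⁶, (c¹⁶)¹¹ = e.
So |⟨c¹⁶⟩| = ord(c¹⁶) = 11. With |G| = 44, by Lagrange [G : ⟨c¹⁶⟩] = 44/11 = 4.

Answer: 4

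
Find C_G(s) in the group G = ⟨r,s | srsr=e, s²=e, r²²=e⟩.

⟨s⟩ ⊆ C_G(s) since powers of s commute with s; so |C_G(s)| ≥ |⟨s⟩| = 2.
By orbit–stabilizer, |C_G(s)| = |G| / |conj. class of s| = 44 / 11 = 4.
The 4 elements commuting with s are {e, r¹¹, s, r¹¹s}.

Answer: {e, r¹¹, s, r¹¹s}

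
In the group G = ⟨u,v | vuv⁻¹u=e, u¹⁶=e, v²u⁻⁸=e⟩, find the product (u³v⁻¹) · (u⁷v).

Compute (u³v⁻¹) · (u⁷v) by multiplying left to right and reducing via the relations at each step:
  (u³v⁻¹) · u⁷ = u⁴v
  (u⁴v) · v = u¹²

Answer: u¹²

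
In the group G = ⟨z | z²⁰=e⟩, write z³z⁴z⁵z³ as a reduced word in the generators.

Multiply left to right, reducing at each step:
  (z³) · z⁴ = z⁷
  (z⁷) · z⁵ = z¹²
  (z¹²) · z³ = z¹⁵

Answer: z¹⁵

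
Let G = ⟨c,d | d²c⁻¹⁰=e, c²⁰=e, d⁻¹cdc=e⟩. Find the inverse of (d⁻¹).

The order of (d⁻¹) is 4 (smallest k with (d⁻¹)ᵏ = e), so (d⁻¹)⁻¹ = (d⁻¹)³ = d.
Check: (d⁻¹) · d → (d⁻¹) · d = e, giving e as required.

Answer: d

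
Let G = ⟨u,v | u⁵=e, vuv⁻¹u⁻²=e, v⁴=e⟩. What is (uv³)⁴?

Compute successive powers of (uv³), reducing at each step:
  (uv³)²: (uv³) · u = u⁴v³;   (u⁴v³) · v³ = u⁴v²
  (uv³)³: (u⁴v²) · u = u³v²;   (u³v²) · v³ = u³v
  (uv³)⁴: (u³v) · u = v;   v · v³ = e

Answer: e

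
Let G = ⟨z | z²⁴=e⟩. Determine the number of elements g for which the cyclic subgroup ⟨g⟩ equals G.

G is cyclic of order 24. An element generates G iff its order is 24, and a cyclic group of order 24 has exactly φ(24) = 8 such elements.

Answer: 8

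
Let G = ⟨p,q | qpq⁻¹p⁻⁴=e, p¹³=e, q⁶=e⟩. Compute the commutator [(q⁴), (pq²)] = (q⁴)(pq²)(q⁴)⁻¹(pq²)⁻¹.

[(q⁴), (pq²)] = (q⁴)·(pq²)·(q⁴)⁻¹·(pq²)⁻¹.
  (q⁴) · (pq²) = p⁹
  (p⁹) · (q²) = p⁹q²
  (p⁹q²) · (p⁴q⁴) = p⁸

Answer: p⁸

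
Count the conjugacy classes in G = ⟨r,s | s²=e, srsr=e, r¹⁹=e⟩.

The conjugacy classes (representative and size) are:
  [e] (size 1), [r¹⁸] (size 2), [r²] (size 2), [r¹⁶] (size 2), [r⁴] (size 2), [r¹⁴] (size 2), [r¹³] (size 2), [r¹²] (size 2), [r⁸] (size 2), [r⁹] (size 2), [s] (size 19).
Class equation: 1 + 2 + 2 + 2 + 2 + 2 + 2 + 2 + 2 + 2 + 19 = 38 = |G|. So G has 11 conjugacy classes.

Answer: 11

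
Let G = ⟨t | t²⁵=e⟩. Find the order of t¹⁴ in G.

Compute successive powers until reaching e:
  (t¹⁴)¹ = t¹⁴, (t¹⁴)² = t³, (t¹⁴)³ = t¹⁷, (t¹⁴)⁴ = t⁶, (t¹⁴)⁵ = t²⁰, (t¹⁴)⁶ = t⁹, (t¹⁴)⁷ = t²³, (t¹⁴)⁸ = t¹², (t¹⁴)⁹ = t, (t¹⁴)¹⁰ = t¹⁵, (t¹⁴)¹¹ = t⁴, (t¹⁴)¹² = t¹⁸, (t¹⁴)¹³ = t⁷, (t¹⁴)¹⁴ = t²¹, (t¹⁴)¹⁵ = t¹⁰, (t¹⁴)¹⁶ = t²⁴, (t¹⁴)¹⁷ = t¹³, (t¹⁴)¹⁸ = t², (t¹⁴)¹⁹ = t¹⁶, (t¹⁴)²⁰ = t⁵, (t¹⁴)²¹ = t¹⁹, (t¹⁴)²² = t⁸, (t¹⁴)²³ = t²², (t¹⁴)²⁴ = t¹¹, (t¹⁴)²⁵ = e.
The smallest positive k with (t¹⁴)ᵏ = e is 25.

Answer: 25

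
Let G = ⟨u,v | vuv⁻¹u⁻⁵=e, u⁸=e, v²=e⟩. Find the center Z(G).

An element z ∈ Z(G) iff z commutes with every generator.
For example u² is central: (u²)·u = u³ = u·(u²); (u²)·v = u²v = v·(u²).
Whereas u ∉ Z(G) since u·v = uv ≠ u⁵v = v·u.
Checking each of the 16 elements this way gives Z(G) = {e, u², u⁴, u⁶}, of order 4.

Answer: {e, u², u⁴, u⁶}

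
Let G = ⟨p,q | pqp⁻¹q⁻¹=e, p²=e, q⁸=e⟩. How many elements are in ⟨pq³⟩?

|⟨pq³⟩| equals the order of pq³. Compute successive powers until reaching e:
  (pq³)¹ = pq³, (pq³)² = q⁶, (pq³)³ = pq, (pq³)⁴ = q⁴, (pq³)⁵ = pq⁷, (pq³)⁶ = q², (pq³)⁷ = pq⁵, (pq³)⁸ = e.
The smallest positive k with (pq³)ᵏ = e is 8, so |⟨pq³⟩| = 8.

Answer: 8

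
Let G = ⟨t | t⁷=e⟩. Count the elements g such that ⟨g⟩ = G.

G is cyclic of order 7. An element generates G iff its order is 7, and a cyclic group of order 7 has exactly φ(7) = 6 such elements.

Answer: 6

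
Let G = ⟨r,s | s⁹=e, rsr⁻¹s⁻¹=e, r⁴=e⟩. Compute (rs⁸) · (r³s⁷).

Compute (rs⁸) · (r³s⁷) by multiplying left to right and reducing via the relations at each step:
  (rs⁸) · r³ = s⁸
  (s⁸) · s⁷ = s⁶

Answer: s⁶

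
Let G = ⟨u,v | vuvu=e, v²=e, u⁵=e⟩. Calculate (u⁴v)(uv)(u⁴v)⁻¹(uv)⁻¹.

[(u⁴v), (uv)] = (u⁴v)·(uv)·(u⁴v)⁻¹·(uv)⁻¹.
  (u⁴v) · (uv) = u³
  (u³) · (u⁴v) = u²v
  (u²v) · (uv) = u

Answer: u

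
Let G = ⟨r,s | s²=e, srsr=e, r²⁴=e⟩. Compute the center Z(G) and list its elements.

An element z ∈ Z(G) iff z commutes with every generator.
For example r¹² is central: (r¹²)·r = r¹³ = r·(r¹²); (r¹²)·s = r¹²s = s·(r¹²).
Whereas r ∉ Z(G) since r·s = rs ≠ r²³s = s·r.
Checking each of the 48 elements this way gives Z(G) = {e, r¹²}, of order 2.

Answer: {e, r¹²}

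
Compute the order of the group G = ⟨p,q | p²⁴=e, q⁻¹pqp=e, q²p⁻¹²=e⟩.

Enumerate words in the generators, reducing via the relations: the distinct elements are
  {e, p, q, pq, p², p³, p⁴, p⁵, p⁶, p⁷, p⁸, p⁹, p²q, p²², p²³, p²¹, p²⁰, p³q, p¹², p¹³, p¹¹, p¹⁰, p¹⁴, p¹⁵, p¹⁶, p¹⁷, p¹⁸, p¹⁹, p⁴q, p⁵q, p⁶q, p⁷q, p⁸q, p⁹q, q⁻¹, pq⁻¹, p¹¹q, p¹⁰q, p²q⁻¹, p³q⁻¹, p⁴q⁻¹, p⁵q⁻¹, p⁶q⁻¹, p⁷q⁻¹, p⁸q⁻¹, p⁹q⁻¹, p¹¹q⁻¹, p¹⁰q⁻¹}.
No further products give new elements, so |G| = 48.

Answer: 48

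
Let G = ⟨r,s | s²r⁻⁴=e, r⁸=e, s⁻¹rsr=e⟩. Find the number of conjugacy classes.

The conjugacy classes (representative and size) are:
  [e] (size 1), [r⁷] (size 2), [r⁶] (size 2), [r³] (size 2), [r⁴] (size 1), [r²s⁻¹] (size 4), [r³s⁻¹] (size 4).
Class equation: 1 + 2 + 2 + 2 + 1 + 4 + 4 = 16 = |G|. So G has 7 conjugacy classes.

Answer: 7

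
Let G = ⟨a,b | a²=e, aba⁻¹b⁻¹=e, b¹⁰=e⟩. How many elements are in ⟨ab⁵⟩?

|⟨ab⁵⟩| equals the order of ab⁵. Compute successive powers until reaching e:
  (ab⁵)¹ = ab⁵, (ab⁵)² = e.
The smallest positive k with (ab⁵)ᵏ = e is 2, so |⟨ab⁵⟩| = 2.

Answer: 2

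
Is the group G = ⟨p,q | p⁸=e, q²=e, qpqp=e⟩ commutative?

p·q = pq but q·p = p⁷q, so p·q ≠ q·p and G is not abelian.

Answer: No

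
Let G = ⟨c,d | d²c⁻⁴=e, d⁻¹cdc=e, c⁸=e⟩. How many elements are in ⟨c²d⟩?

|⟨c²d⟩| equals the order of c²d. Compute successive powers until reaching e:
  (c²d)¹ = c²d, (c²d)² = c⁴, (c²d)³ = c²d⁻¹, (c²d)⁴ = e.
The smallest positive k with (c²d)ᵏ = e is 4, so |⟨c²d⟩| = 4.

Answer: 4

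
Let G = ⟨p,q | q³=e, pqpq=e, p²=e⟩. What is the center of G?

An element z ∈ Z(G) iff z commutes with every generator.
For example e is central: e·p = p = p·e; e·q = q = q·e.
Whereas p ∉ Z(G) since p·q = pq ≠ pq² = q·p.
Checking each of the 6 elements this way gives Z(G) = {e}, of order 1.

Answer: {e}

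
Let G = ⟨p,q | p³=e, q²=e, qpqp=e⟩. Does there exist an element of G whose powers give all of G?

Every cyclic group is abelian. But p·q = pq while q·p = p²q, so p·q ≠ q·p and G is not abelian. Hence G is not cyclic.

Answer: No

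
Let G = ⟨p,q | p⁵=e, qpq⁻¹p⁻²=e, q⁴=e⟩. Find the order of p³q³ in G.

Compute successive powers until reaching e:
  (p³q³)¹ = p³q³, (p³q³)² = p²q², (p³q³)³ = p⁴q, (p³q³)⁴ = e.
The smallest positive k with (p³q³)ᵏ = e is 4.

Answer: 4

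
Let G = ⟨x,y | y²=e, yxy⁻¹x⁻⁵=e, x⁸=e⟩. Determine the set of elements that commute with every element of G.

An element z ∈ Z(G) iff z commutes with every generator.
For example x² is central: (x²)·x = x³ = x·(x²); (x²)·y = x²y = y·(x²).
Whereas x ∉ Z(G) since x·y = xy ≠ x⁵y = y·x.
Checking each of the 16 elements this way gives Z(G) = {e, x², x⁴, x⁶}, of order 4.

Answer: {e, x², x⁴, x⁶}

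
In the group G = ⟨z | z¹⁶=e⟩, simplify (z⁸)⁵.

Compute successive powers of (z⁸), reducing at each step:
  (z⁸)²: (z⁸) · z⁸ = e
  (z⁸)³: e · z⁸ = z⁸
  (z⁸)⁴: (z⁸) · z⁸ = e
  (z⁸)⁵: e · z⁸ = z⁸

Answer: z⁸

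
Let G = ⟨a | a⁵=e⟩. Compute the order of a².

Compute successive powers until reaching e:
  (a²)¹ = a², (a²)² = a⁴, (a²)³ = a, (a²)⁴ = a³, (a²)⁵ = e.
The smallest positive k with (a²)ᵏ = e is 5.

Answer: 5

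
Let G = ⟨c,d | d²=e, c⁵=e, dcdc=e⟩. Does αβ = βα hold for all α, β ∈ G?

c·d = cd but d·c = c⁴d, so c·d ≠ d·c and G is not abelian.

Answer: No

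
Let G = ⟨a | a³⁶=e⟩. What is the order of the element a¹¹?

Compute successive powers until reaching e:
  (a¹¹)¹ = a¹¹, (a¹¹)² = a²², (a¹¹)³ = a³³, (a¹¹)⁴ = a⁸, (a¹¹)⁵ = a¹⁹, (a¹¹)⁶ = a³⁰, (a¹¹)⁷ = a⁵, (a¹¹)⁸ = a¹⁶, (a¹¹)⁹ = a²⁷, (a¹¹)¹⁰ = a², (a¹¹)¹¹ = a¹³, (a¹¹)¹² = a²⁴, (a¹¹)¹³ = a³⁵, (a¹¹)¹⁴ = a¹⁰, (a¹¹)¹⁵ = a²¹, (a¹¹)¹⁶ = a³², (a¹¹)¹⁷ = a⁷, (a¹¹)¹⁸ = a¹⁸, (a¹¹)¹⁹ = a²⁹, (a¹¹)²⁰ = a⁴, (a¹¹)²¹ = a¹⁵, (a¹¹)²² = a²⁶, (a¹¹)²³ = a, (a¹¹)²⁴ = a¹², (a¹¹)²⁵ = a²³, (a¹¹)²⁶ = a³⁴, (a¹¹)²⁷ = a⁹, (a¹¹)²⁸ = a²⁰, (a¹¹)²⁹ = a³¹, (a¹¹)³⁰ = a⁶, (a¹¹)³¹ = a¹⁷, (a¹¹)³² = a²⁸, (a¹¹)³³ = a³, (a¹¹)³⁴ = a¹⁴, (a¹¹)³⁵ = a²⁵, (a¹¹)³⁶ = e.
The smallest positive k with (a¹¹)ᵏ = e is 36.

Answer: 36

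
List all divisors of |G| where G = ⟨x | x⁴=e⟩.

|G| = 4 = 2². By Lagrange's theorem the order of any subgroup divides 4; the divisors of 4 are 1, 2, 4.

Answer: 1, 2, 4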